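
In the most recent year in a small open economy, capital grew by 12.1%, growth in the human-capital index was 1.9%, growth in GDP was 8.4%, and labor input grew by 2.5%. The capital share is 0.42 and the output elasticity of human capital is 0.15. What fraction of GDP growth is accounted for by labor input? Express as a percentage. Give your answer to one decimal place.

12.8%

Labor's share = 1 − 0.42 − 0.15 = 0.43.
Labor input contributed 0.43 × 2.5 = 1.075 pp.
Share of growth = 1.075 / 8.4 × 100 = 12.798%.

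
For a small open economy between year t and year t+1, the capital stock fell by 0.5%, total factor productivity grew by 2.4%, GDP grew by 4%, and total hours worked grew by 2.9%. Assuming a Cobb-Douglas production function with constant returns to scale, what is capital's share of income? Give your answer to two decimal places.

Capital's share of income is 0.38.

gY = gA + α·gK + (1−α)·gL, so gY − gA − gL = α(gK − gL).
4 − 2.4 − 2.9 = α × (-0.5 − 2.9).
-1.3 = -3.4 α, so α = 0.3824.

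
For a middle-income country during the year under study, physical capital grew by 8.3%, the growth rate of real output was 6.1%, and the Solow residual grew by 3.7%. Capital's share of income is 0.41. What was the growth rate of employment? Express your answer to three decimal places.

Labor's share = 1 − 0.41 = 0.59.
gY = gA + 0.41×8.3 + 0.59×g.
0.59×g = 6.1 − 3.7 − 3.403 = -1.003.
g = -1.003 / 0.59 = -1.7%.

-1.700%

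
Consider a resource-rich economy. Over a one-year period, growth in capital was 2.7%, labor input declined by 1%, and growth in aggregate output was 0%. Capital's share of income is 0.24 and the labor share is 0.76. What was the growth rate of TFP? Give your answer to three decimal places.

0.112%

Labor's share = 1 − 0.24 = 0.76.
Capital: 0.24 × 2.7 = 0.648 pp.
Labor input: 0.76 × (-1) = -0.76 pp.
TFP growth = 0 + 0.112 = 0.112%.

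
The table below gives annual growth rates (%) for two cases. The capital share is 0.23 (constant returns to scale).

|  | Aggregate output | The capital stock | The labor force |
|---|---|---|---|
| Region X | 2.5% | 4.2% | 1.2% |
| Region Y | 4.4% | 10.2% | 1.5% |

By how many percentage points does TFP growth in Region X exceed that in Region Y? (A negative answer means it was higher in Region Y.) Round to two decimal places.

-0.29 percentage points

Labor's share = 1 − 0.23 = 0.77.
Region X: TFP = 2.5 − 0.966 − 0.924 = 0.61%.
Region Y: TFP = 4.4 − 2.346 − 1.155 = 0.899%.
Difference = 0.61 − (0.899) = -0.289 pp.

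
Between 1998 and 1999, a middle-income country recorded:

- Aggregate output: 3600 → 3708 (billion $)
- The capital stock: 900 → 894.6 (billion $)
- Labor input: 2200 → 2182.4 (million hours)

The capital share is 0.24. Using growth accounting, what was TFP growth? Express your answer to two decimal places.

Aggregate output growth = (3708 − 3600) / 3600 = 3%.
The capital stock growth = (894.6 − 900) / 900 = -0.6%.
Labor input growth = (2182.4 − 2200) / 2200 = -0.8%.
Labor's share = 1 − 0.24 = 0.76.
The capital stock: 0.24 × (-0.6) = -0.144 pp.
Labor input: 0.76 × (-0.8) = -0.608 pp.
TFP growth = 3 + 0.752 = 3.752%.

3.75%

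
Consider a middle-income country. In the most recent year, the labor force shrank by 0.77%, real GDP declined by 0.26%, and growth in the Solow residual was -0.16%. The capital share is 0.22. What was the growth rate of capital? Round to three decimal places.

Capital grew 2.275%.

Labor's share = 1 − 0.22 = 0.78.
gY = gA + 0.78×(-0.77) + 0.22×g.
0.22×g = -0.26 + 0.16 + 0.6006 = 0.5006.
g = 0.5006 / 0.22 = 2.27545%.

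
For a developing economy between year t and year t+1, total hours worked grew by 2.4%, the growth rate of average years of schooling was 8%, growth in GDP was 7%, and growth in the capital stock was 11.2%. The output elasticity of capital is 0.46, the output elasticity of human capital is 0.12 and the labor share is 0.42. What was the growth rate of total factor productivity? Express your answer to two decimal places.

-0.12%

Labor's share = 1 − 0.46 − 0.12 = 0.42.
The capital stock: 0.46 × 11.2 = 5.152 pp.
Average years of schooling: 0.12 × 8 = 0.96 pp.
Total hours worked: 0.42 × 2.4 = 1.008 pp.
TFP growth = 7 − 7.12 = -0.12%.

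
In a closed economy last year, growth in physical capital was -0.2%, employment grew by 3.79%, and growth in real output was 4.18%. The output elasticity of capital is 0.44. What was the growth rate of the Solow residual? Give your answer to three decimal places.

2.146%

Labor's share = 1 − 0.44 = 0.56.
Physical capital: 0.44 × (-0.2) = -0.088 pp.
Employment: 0.56 × 3.79 = 2.1224 pp.
TFP growth = 4.18 − 2.0344 = 2.1456%.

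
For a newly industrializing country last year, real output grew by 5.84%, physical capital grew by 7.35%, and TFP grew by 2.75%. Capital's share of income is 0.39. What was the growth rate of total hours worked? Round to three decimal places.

Labor's share = 1 − 0.39 = 0.61.
gY = gA + 0.39×7.35 + 0.61×g.
0.61×g = 5.84 − 2.75 − 2.8665 = 0.2235.
g = 0.2235 / 0.61 = 0.36639%.

0.366%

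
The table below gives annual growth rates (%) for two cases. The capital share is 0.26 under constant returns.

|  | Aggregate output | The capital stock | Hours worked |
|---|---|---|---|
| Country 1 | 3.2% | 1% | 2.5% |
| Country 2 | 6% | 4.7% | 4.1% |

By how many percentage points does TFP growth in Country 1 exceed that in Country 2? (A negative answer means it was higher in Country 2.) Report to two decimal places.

-0.65 percentage points

Labor's share = 1 − 0.26 = 0.74.
Country 1: TFP = 3.2 − 0.26 − 1.85 = 1.09%.
Country 2: TFP = 6 − 1.222 − 3.034 = 1.744%.
Difference = 1.09 − (1.744) = -0.654 pp.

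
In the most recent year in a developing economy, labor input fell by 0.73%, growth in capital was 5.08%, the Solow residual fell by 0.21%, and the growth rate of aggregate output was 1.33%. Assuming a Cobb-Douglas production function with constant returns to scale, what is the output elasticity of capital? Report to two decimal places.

gY = gA + α·gK + (1−α)·gL, so gY − gA − gL = α(gK − gL).
1.33 + 0.21 + 0.73 = α × (5.08 − (-0.73)).
2.27 = 5.81 α, so α = 0.3907.

α = 0.39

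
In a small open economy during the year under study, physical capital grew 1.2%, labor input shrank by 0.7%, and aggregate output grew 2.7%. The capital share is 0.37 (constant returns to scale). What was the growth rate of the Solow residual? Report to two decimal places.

2.70%

Labor's share = 1 − 0.37 = 0.63.
Physical capital: 0.37 × 1.2 = 0.444 pp.
Labor input: 0.63 × (-0.7) = -0.441 pp.
TFP growth = 2.7 − 0.003 = 2.697%.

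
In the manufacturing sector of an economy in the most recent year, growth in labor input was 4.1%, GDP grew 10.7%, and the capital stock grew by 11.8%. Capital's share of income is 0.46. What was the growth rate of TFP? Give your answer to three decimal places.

TFP growth was 3.058%.

Labor's share = 1 − 0.46 = 0.54.
The capital stock: 0.46 × 11.8 = 5.428 pp.
Labor input: 0.54 × 4.1 = 2.214 pp.
TFP growth = 10.7 − 7.642 = 3.058%.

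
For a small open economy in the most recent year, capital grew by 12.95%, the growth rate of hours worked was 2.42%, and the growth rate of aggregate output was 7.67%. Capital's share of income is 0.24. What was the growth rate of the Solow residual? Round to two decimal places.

Labor's share = 1 − 0.24 = 0.76.
Capital: 0.24 × 12.95 = 3.108 pp.
Hours worked: 0.76 × 2.42 = 1.8392 pp.
TFP growth = 7.67 − 4.9472 = 2.7228%.

The Solow residual grew 2.72%.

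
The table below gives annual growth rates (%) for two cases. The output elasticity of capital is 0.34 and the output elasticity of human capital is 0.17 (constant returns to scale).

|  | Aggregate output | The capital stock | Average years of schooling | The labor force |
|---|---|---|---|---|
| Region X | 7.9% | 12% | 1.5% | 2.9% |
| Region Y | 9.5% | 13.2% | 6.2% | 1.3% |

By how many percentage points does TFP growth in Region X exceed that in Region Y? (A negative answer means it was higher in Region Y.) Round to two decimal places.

Labor's share = 1 − 0.34 − 0.17 = 0.49.
Region X: TFP = 7.9 − 4.08 − 0.255 − 1.421 = 2.144%.
Region Y: TFP = 9.5 − 4.488 − 1.054 − 0.637 = 3.321%.
Difference = 2.144 − (3.321) = -1.177 pp.

-1.18 percentage points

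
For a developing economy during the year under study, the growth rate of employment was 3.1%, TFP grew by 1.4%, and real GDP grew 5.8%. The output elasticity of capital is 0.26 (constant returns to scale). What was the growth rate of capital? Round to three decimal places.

Capital grew 8.100%.

Labor's share = 1 − 0.26 = 0.74.
gY = gA + 0.74×3.1 + 0.26×g.
0.26×g = 5.8 − 1.4 − 2.294 = 2.106.
g = 2.106 / 0.26 = 8.1%.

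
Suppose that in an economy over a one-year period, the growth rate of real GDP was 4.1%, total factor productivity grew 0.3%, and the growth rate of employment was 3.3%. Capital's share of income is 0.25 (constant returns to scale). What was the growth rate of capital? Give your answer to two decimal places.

Capital grew 5.30%.

Labor's share = 1 − 0.25 = 0.75.
gY = gA + 0.75×3.3 + 0.25×g.
0.25×g = 4.1 − 0.3 − 2.475 = 1.325.
g = 1.325 / 0.25 = 5.3%.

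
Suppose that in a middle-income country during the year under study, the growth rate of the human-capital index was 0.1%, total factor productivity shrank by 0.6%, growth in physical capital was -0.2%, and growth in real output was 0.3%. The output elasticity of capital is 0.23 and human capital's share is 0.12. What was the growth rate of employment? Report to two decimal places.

Employment grew 1.44%.

Labor's share = 1 − 0.23 − 0.12 = 0.65.
gY = gA + 0.23×(-0.2) + 0.12×0.1 + 0.65×g.
0.65×g = 0.3 + 0.6 + 0.034 = 0.934.
g = 0.934 / 0.65 = 1.4369%.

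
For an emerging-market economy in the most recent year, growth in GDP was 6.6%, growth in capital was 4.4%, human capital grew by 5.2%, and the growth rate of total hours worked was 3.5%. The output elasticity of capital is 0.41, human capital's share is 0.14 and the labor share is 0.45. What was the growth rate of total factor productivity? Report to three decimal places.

2.493%

Labor's share = 1 − 0.41 − 0.14 = 0.45.
Capital: 0.41 × 4.4 = 1.804 pp.
Human capital: 0.14 × 5.2 = 0.728 pp.
Total hours worked: 0.45 × 3.5 = 1.575 pp.
TFP growth = 6.6 − 4.107 = 2.493%.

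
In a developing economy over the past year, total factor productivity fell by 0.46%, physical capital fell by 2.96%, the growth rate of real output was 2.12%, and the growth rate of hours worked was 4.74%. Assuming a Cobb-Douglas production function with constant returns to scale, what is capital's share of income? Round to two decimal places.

gY = gA + α·gK + (1−α)·gL, so gY − gA − gL = α(gK − gL).
2.12 + 0.46 − 4.74 = α × (-2.96 − 4.74).
-2.16 = -7.7 α, so α = 0.2805.

Capital's share of income is 0.28.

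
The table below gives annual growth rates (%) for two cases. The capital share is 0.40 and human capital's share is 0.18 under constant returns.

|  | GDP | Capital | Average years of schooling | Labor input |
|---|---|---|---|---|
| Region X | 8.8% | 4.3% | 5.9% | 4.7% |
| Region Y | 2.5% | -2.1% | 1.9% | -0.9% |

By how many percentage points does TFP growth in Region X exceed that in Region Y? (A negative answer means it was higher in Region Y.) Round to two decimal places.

Labor's share = 1 − 0.4 − 0.18 = 0.42.
Region X: TFP = 8.8 − 1.72 − 1.062 − 1.974 = 4.044%.
Region Y: TFP = 2.5 + 0.84 − 0.342 + 0.378 = 3.376%.
Difference = 4.044 − (3.376) = 0.668 pp.

0.67 percentage points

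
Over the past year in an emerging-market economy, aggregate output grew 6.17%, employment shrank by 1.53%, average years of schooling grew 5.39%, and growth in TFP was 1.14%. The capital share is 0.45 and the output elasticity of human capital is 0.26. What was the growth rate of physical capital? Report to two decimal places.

Physical capital growth was 9.05%.

Labor's share = 1 − 0.45 − 0.26 = 0.29.
gY = gA + 0.26×5.39 + 0.29×(-1.53) + 0.45×g.
0.45×g = 6.17 − 1.14 − 0.9577 = 4.0723.
g = 4.0723 / 0.45 = 9.0496%.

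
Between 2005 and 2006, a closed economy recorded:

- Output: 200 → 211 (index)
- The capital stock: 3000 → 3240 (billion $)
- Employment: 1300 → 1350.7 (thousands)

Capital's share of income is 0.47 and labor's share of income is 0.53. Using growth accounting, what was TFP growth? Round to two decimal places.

-0.33%

Output growth = (211 − 200) / 200 = 5.5%.
The capital stock growth = (3240 − 3000) / 3000 = 8%.
Employment growth = (1350.7 − 1300) / 1300 = 3.9%.
Labor's share = 1 − 0.47 = 0.53.
The capital stock: 0.47 × 8 = 3.76 pp.
Employment: 0.53 × 3.9 = 2.067 pp.
TFP growth = 5.5 − 5.827 = -0.327%.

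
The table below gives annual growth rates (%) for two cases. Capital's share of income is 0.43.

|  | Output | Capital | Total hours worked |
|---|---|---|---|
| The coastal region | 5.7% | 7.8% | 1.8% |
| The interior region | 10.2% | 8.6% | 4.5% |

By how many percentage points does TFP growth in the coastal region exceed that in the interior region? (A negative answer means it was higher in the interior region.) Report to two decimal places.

Labor's share = 1 − 0.43 = 0.57.
The coastal region: TFP = 5.7 − 3.354 − 1.026 = 1.32%.
The interior region: TFP = 10.2 − 3.698 − 2.565 = 3.937%.
Difference = 1.32 − (3.937) = -2.617 pp.

-2.62 percentage points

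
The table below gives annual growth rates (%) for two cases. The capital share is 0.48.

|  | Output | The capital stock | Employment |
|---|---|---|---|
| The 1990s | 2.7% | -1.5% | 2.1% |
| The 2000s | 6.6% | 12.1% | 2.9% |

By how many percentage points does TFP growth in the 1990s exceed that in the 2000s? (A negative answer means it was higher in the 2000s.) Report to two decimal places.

Labor's share = 1 − 0.48 = 0.52.
The 1990s: TFP = 2.7 + 0.72 − 1.092 = 2.328%.
The 2000s: TFP = 6.6 − 5.808 − 1.508 = -0.716%.
Difference = 2.328 − (-0.716) = 3.044 pp.

3.04 percentage points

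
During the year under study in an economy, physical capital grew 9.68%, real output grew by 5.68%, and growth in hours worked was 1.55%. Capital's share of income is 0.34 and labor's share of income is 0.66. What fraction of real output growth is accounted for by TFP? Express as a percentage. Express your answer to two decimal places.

Labor's share = 1 − 0.34 = 0.66.
Physical capital: 0.34 × 9.68 = 3.2912 pp.
Hours worked: 0.66 × 1.55 = 1.023 pp.
TFP growth = 5.68 − 4.3142 = 1.3658%.
TFP share of growth = 1.3658 / 5.68 × 100 = 24.0458%.

TFP accounted for 24.05% of growth.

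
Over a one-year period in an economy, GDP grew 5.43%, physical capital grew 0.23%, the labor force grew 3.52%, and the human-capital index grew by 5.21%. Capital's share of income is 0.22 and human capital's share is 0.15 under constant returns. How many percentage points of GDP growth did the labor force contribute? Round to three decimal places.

2.218

Labor's share = 1 − 0.22 − 0.15 = 0.63.
Contribution = share × growth = 0.63 × 3.52 = 2.2176 pp.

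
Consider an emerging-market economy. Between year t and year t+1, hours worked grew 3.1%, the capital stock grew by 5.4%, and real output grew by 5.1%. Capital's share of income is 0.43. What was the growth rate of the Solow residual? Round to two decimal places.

Labor's share = 1 − 0.43 = 0.57.
The capital stock: 0.43 × 5.4 = 2.322 pp.
Hours worked: 0.57 × 3.1 = 1.767 pp.
TFP growth = 5.1 − 4.089 = 1.011%.

1.01%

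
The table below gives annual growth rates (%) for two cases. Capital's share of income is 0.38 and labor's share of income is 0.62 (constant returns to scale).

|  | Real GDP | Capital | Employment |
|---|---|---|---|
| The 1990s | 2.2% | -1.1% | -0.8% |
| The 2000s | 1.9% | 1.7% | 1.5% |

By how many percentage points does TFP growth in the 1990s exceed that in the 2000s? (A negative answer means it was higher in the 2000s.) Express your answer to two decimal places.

Labor's share = 1 − 0.38 = 0.62.
The 1990s: TFP = 2.2 + 0.418 + 0.496 = 3.114%.
The 2000s: TFP = 1.9 − 0.646 − 0.93 = 0.324%.
Difference = 3.114 − (0.324) = 2.79 pp.

2.79 percentage points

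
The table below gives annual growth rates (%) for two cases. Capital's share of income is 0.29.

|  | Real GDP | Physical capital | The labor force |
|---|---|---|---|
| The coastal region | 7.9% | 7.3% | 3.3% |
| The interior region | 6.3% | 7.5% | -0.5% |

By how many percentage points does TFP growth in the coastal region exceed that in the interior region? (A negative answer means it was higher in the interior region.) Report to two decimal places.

Labor's share = 1 − 0.29 = 0.71.
The coastal region: TFP = 7.9 − 2.117 − 2.343 = 3.44%.
The interior region: TFP = 6.3 − 2.175 + 0.355 = 4.48%.
Difference = 3.44 − (4.48) = -1.04 pp.

-1.04 percentage points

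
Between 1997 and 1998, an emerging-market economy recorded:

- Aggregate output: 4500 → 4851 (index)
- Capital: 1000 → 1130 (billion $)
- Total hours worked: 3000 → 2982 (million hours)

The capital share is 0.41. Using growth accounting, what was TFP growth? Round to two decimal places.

2.82%

Aggregate output growth = (4851 − 4500) / 4500 = 7.8%.
Capital growth = (1130 − 1000) / 1000 = 13%.
Total hours worked growth = (2982 − 3000) / 3000 = -0.6%.
Labor's share = 1 − 0.41 = 0.59.
Capital: 0.41 × 13 = 5.33 pp.
Total hours worked: 0.59 × (-0.6) = -0.354 pp.
TFP growth = 7.8 − 4.976 = 2.824%.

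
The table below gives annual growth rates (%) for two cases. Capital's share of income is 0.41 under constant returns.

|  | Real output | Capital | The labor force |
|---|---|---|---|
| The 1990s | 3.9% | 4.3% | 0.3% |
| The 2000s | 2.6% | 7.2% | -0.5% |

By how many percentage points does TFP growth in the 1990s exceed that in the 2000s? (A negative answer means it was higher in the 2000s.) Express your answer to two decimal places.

2.02 percentage points

Labor's share = 1 − 0.41 = 0.59.
The 1990s: TFP = 3.9 − 1.763 − 0.177 = 1.96%.
The 2000s: TFP = 2.6 − 2.952 + 0.295 = -0.057%.
Difference = 1.96 − (-0.057) = 2.017 pp.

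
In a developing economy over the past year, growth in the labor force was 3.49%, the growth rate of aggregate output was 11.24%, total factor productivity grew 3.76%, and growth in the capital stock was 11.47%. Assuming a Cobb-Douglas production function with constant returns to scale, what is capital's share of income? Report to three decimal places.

0.500

gY = gA + α·gK + (1−α)·gL, so gY − gA − gL = α(gK − gL).
11.24 − 3.76 − 3.49 = α × (11.47 − 3.49).
3.99 = 7.98 α, so α = 0.5.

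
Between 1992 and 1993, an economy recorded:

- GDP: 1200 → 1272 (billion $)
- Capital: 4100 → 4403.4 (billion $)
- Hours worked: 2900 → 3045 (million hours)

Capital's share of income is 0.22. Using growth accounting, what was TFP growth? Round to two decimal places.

GDP growth = (1272 − 1200) / 1200 = 6%.
Capital growth = (4403.4 − 4100) / 4100 = 7.4%.
Hours worked growth = (3045 − 2900) / 2900 = 5%.
Labor's share = 1 − 0.22 = 0.78.
Capital: 0.22 × 7.4 = 1.628 pp.
Hours worked: 0.78 × 5 = 3.9 pp.
TFP growth = 6 − 5.528 = 0.472%.

0.47%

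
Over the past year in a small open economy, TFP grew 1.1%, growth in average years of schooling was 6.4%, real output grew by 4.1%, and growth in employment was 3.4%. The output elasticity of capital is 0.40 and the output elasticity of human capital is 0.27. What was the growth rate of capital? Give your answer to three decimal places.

0.375%

Labor's share = 1 − 0.4 − 0.27 = 0.33.
gY = gA + 0.27×6.4 + 0.33×3.4 + 0.4×g.
0.4×g = 4.1 − 1.1 − 2.85 = 0.15.
g = 0.15 / 0.4 = 0.375%.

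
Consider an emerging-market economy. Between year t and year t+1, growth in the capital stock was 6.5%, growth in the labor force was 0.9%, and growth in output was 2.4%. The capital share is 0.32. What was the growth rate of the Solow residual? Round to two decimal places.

Labor's share = 1 − 0.32 = 0.68.
The capital stock: 0.32 × 6.5 = 2.08 pp.
The labor force: 0.68 × 0.9 = 0.612 pp.
TFP growth = 2.4 − 2.692 = -0.292%.

-0.29%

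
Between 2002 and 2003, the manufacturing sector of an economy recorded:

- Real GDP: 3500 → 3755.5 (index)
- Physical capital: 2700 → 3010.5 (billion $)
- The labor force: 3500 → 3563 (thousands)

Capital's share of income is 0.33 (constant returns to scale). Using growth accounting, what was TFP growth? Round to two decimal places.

Real GDP growth = (3755.5 − 3500) / 3500 = 7.3%.
Physical capital growth = (3010.5 − 2700) / 2700 = 11.5%.
The labor force growth = (3563 − 3500) / 3500 = 1.8%.
Labor's share = 1 − 0.33 = 0.67.
Physical capital: 0.33 × 11.5 = 3.795 pp.
The labor force: 0.67 × 1.8 = 1.206 pp.
TFP growth = 7.3 − 5.001 = 2.299%.

TFP growth was 2.30%.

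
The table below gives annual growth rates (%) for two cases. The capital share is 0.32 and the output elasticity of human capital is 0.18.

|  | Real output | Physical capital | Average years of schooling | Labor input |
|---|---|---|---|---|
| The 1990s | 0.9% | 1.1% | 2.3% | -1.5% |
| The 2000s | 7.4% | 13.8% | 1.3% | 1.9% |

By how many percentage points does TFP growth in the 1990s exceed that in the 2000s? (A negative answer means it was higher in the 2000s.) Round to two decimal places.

Labor's share = 1 − 0.32 − 0.18 = 0.5.
The 1990s: TFP = 0.9 − 0.352 − 0.414 + 0.75 = 0.884%.
The 2000s: TFP = 7.4 − 4.416 − 0.234 − 0.95 = 1.8%.
Difference = 0.884 − (1.8) = -0.916 pp.

-0.92 percentage points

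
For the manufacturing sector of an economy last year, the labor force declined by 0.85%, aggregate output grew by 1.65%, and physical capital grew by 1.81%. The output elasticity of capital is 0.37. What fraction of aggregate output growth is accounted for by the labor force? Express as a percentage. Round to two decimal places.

The labor force accounted for -32.45% of growth.

Labor's share = 1 − 0.37 = 0.63.
The labor force contributed 0.63 × (-0.85) = -0.5355 pp.
Share of growth = -0.5355 / 1.65 × 100 = -32.4545%.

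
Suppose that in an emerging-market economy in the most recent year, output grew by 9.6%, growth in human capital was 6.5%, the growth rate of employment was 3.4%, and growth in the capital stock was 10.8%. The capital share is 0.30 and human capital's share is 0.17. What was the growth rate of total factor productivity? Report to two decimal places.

Total factor productivity growth was 3.45%.

Labor's share = 1 − 0.3 − 0.17 = 0.53.
The capital stock: 0.3 × 10.8 = 3.24 pp.
Human capital: 0.17 × 6.5 = 1.105 pp.
Employment: 0.53 × 3.4 = 1.802 pp.
TFP growth = 9.6 − 6.147 = 3.453%.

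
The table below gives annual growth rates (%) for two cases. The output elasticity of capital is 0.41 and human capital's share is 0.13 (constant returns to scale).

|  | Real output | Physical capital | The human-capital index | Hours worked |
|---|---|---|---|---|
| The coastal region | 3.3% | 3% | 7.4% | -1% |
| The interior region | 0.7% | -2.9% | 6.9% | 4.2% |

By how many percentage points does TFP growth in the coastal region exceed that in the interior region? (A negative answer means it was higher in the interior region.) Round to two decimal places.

2.51 percentage points

Labor's share = 1 − 0.41 − 0.13 = 0.46.
The coastal region: TFP = 3.3 − 1.23 − 0.962 + 0.46 = 1.568%.
The interior region: TFP = 0.7 + 1.189 − 0.897 − 1.932 = -0.94%.
Difference = 1.568 − (-0.94) = 2.508 pp.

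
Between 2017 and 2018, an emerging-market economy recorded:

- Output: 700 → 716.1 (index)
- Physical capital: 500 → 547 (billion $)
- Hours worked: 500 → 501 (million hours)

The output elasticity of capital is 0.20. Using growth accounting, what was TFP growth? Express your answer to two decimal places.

Output growth = (716.1 − 700) / 700 = 2.3%.
Physical capital growth = (547 − 500) / 500 = 9.4%.
Hours worked growth = (501 − 500) / 500 = 0.2%.
Labor's share = 1 − 0.2 = 0.8.
Physical capital: 0.2 × 9.4 = 1.88 pp.
Hours worked: 0.8 × 0.2 = 0.16 pp.
TFP growth = 2.3 − 2.04 = 0.26%.

TFP growth was 0.26%.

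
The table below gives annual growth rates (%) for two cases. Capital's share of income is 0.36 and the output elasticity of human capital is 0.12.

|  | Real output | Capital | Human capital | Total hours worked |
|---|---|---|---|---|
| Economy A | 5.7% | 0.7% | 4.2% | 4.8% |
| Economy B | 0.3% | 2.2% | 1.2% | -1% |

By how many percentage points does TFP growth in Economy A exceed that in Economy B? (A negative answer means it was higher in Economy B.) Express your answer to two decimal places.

Labor's share = 1 − 0.36 − 0.12 = 0.52.
Economy A: TFP = 5.7 − 0.252 − 0.504 − 2.496 = 2.448%.
Economy B: TFP = 0.3 − 0.792 − 0.144 + 0.52 = -0.116%.
Difference = 2.448 − (-0.116) = 2.564 pp.

2.56 percentage points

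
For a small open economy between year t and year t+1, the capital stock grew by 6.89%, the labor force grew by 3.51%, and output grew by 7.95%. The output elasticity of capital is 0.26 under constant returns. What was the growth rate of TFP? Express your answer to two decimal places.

Labor's share = 1 − 0.26 = 0.74.
The capital stock: 0.26 × 6.89 = 1.7914 pp.
The labor force: 0.74 × 3.51 = 2.5974 pp.
TFP growth = 7.95 − 4.3888 = 3.5612%.

3.56%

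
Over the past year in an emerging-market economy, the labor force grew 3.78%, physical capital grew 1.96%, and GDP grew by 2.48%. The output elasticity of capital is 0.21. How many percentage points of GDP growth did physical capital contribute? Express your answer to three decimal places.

Contribution = share × growth = 0.21 × 1.96 = 0.4116 pp.

0.412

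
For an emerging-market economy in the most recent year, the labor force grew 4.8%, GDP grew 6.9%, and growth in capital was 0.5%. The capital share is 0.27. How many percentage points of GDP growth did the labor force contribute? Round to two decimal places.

Labor's share = 1 − 0.27 = 0.73.
Contribution = share × growth = 0.73 × 4.8 = 3.504 pp.

3.50 percentage points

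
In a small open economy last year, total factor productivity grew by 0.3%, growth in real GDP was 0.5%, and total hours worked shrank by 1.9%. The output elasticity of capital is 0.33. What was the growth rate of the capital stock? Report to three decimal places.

The capital stock grew 4.464%.

Labor's share = 1 − 0.33 = 0.67.
gY = gA + 0.67×(-1.9) + 0.33×g.
0.33×g = 0.5 − 0.3 + 1.273 = 1.473.
g = 1.473 / 0.33 = 4.46364%.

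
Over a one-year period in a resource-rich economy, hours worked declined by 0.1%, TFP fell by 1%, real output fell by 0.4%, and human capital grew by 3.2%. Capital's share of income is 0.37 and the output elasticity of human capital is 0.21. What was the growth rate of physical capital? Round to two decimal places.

-0.08%

Labor's share = 1 − 0.37 − 0.21 = 0.42.
gY = gA + 0.21×3.2 + 0.42×(-0.1) + 0.37×g.
0.37×g = -0.4 + 1 − 0.63 = -0.03.
g = -0.03 / 0.37 = -0.0811%.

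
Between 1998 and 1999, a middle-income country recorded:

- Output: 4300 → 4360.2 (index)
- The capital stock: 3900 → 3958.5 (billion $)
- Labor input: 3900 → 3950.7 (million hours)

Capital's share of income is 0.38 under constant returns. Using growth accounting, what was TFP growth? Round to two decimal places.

0.02%

Output growth = (4360.2 − 4300) / 4300 = 1.4%.
The capital stock growth = (3958.5 − 3900) / 3900 = 1.5%.
Labor input growth = (3950.7 − 3900) / 3900 = 1.3%.
Labor's share = 1 − 0.38 = 0.62.
The capital stock: 0.38 × 1.5 = 0.57 pp.
Labor input: 0.62 × 1.3 = 0.806 pp.
TFP growth = 1.4 − 1.376 = 0.024%.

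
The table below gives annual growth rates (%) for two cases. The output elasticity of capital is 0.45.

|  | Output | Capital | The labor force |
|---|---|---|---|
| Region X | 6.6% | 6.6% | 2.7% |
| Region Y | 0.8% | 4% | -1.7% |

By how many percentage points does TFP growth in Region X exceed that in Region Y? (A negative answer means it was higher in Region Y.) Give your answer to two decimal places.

2.21 percentage points

Labor's share = 1 − 0.45 = 0.55.
Region X: TFP = 6.6 − 2.97 − 1.485 = 2.145%.
Region Y: TFP = 0.8 − 1.8 + 0.935 = -0.065%.
Difference = 2.145 − (-0.065) = 2.21 pp.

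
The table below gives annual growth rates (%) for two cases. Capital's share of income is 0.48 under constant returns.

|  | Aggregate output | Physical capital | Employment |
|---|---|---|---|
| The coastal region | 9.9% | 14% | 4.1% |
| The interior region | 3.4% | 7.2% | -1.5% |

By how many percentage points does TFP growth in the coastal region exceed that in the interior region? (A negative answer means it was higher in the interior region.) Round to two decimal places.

0.32 percentage points

Labor's share = 1 − 0.48 = 0.52.
The coastal region: TFP = 9.9 − 6.72 − 2.132 = 1.048%.
The interior region: TFP = 3.4 − 3.456 + 0.78 = 0.724%.
Difference = 1.048 − (0.724) = 0.324 pp.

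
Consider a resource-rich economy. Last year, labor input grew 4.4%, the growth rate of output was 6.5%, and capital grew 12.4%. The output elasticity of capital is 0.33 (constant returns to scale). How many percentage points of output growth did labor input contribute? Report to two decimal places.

2.95

Labor's share = 1 − 0.33 = 0.67.
Contribution = share × growth = 0.67 × 4.4 = 2.948 pp.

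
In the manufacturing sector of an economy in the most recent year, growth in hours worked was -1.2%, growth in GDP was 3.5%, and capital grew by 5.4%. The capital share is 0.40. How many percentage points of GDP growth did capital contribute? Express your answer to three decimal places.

Contribution = share × growth = 0.4 × 5.4 = 2.16 pp.

2.160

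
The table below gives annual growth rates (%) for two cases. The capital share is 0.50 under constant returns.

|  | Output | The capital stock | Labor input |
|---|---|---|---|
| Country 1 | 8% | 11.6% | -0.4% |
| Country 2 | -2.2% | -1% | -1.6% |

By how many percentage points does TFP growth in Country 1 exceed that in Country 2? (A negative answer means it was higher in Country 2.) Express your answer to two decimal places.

3.30 percentage points

Labor's share = 1 − 0.5 = 0.5.
Country 1: TFP = 8 − 5.8 + 0.2 = 2.4%.
Country 2: TFP = -2.2 + 0.5 + 0.8 = -0.9%.
Difference = 2.4 − (-0.9) = 3.3 pp.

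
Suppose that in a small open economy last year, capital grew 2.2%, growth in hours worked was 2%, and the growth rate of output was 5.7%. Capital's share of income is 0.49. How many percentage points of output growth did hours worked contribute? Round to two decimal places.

1.02 percentage points

Labor's share = 1 − 0.49 = 0.51.
Contribution = share × growth = 0.51 × 2 = 1.02 pp.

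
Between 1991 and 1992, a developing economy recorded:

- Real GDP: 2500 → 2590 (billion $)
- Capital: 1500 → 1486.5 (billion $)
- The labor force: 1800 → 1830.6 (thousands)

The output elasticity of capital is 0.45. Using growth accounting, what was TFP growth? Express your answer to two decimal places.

TFP growth was 3.07%.

Real GDP growth = (2590 − 2500) / 2500 = 3.6%.
Capital growth = (1486.5 − 1500) / 1500 = -0.9%.
The labor force growth = (1830.6 − 1800) / 1800 = 1.7%.
Labor's share = 1 − 0.45 = 0.55.
Capital: 0.45 × (-0.9) = -0.405 pp.
The labor force: 0.55 × 1.7 = 0.935 pp.
TFP growth = 3.6 − 0.53 = 3.07%.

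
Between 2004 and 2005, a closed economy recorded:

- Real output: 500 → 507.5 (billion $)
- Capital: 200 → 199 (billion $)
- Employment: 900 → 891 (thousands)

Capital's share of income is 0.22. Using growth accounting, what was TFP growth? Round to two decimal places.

2.39%

Real output growth = (507.5 − 500) / 500 = 1.5%.
Capital growth = (199 − 200) / 200 = -0.5%.
Employment growth = (891 − 900) / 900 = -1%.
Labor's share = 1 − 0.22 = 0.78.
Capital: 0.22 × (-0.5) = -0.11 pp.
Employment: 0.78 × (-1) = -0.78 pp.
TFP growth = 1.5 + 0.89 = 2.39%.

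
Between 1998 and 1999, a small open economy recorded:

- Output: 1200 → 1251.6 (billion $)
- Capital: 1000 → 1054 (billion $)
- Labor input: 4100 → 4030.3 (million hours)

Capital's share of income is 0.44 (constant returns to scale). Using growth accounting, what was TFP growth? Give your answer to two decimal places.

2.88%

Output growth = (1251.6 − 1200) / 1200 = 4.3%.
Capital growth = (1054 − 1000) / 1000 = 5.4%.
Labor input growth = (4030.3 − 4100) / 4100 = -1.7%.
Labor's share = 1 − 0.44 = 0.56.
Capital: 0.44 × 5.4 = 2.376 pp.
Labor input: 0.56 × (-1.7) = -0.952 pp.
TFP growth = 4.3 − 1.424 = 2.876%.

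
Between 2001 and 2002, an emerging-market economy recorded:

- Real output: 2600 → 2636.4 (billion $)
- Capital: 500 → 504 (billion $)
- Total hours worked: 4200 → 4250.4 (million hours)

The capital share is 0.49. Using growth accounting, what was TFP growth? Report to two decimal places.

Real output growth = (2636.4 − 2600) / 2600 = 1.4%.
Capital growth = (504 − 500) / 500 = 0.8%.
Total hours worked growth = (4250.4 − 4200) / 4200 = 1.2%.
Labor's share = 1 − 0.49 = 0.51.
Capital: 0.49 × 0.8 = 0.392 pp.
Total hours worked: 0.51 × 1.2 = 0.612 pp.
TFP growth = 1.4 − 1.004 = 0.396%.

0.40%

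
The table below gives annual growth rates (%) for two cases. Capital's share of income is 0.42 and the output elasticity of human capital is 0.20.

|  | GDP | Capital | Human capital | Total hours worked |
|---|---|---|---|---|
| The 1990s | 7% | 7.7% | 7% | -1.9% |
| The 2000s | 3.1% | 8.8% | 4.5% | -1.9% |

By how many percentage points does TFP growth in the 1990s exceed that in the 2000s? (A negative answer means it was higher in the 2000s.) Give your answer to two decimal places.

Labor's share = 1 − 0.42 − 0.2 = 0.38.
The 1990s: TFP = 7 − 3.234 − 1.4 + 0.722 = 3.088%.
The 2000s: TFP = 3.1 − 3.696 − 0.9 + 0.722 = -0.774%.
Difference = 3.088 − (-0.774) = 3.862 pp.

3.86 percentage points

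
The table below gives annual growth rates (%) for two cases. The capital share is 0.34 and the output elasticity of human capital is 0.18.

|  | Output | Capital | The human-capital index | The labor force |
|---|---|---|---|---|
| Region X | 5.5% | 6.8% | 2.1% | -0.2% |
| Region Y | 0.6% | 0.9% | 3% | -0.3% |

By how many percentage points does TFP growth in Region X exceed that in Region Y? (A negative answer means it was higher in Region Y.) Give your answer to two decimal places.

Labor's share = 1 − 0.34 − 0.18 = 0.48.
Region X: TFP = 5.5 − 2.312 − 0.378 + 0.096 = 2.906%.
Region Y: TFP = 0.6 − 0.306 − 0.54 + 0.144 = -0.102%.
Difference = 2.906 − (-0.102) = 3.008 pp.

3.01 percentage points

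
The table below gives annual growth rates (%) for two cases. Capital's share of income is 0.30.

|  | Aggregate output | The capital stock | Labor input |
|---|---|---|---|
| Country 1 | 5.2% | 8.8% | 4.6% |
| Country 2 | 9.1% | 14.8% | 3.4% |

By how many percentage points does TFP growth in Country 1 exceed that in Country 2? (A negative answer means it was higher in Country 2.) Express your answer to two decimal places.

-2.94 percentage points

Labor's share = 1 − 0.3 = 0.7.
Country 1: TFP = 5.2 − 2.64 − 3.22 = -0.66%.
Country 2: TFP = 9.1 − 4.44 − 2.38 = 2.28%.
Difference = -0.66 − (2.28) = -2.94 pp.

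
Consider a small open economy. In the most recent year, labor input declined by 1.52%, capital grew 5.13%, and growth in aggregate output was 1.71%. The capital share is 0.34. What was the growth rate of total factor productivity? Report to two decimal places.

Labor's share = 1 − 0.34 = 0.66.
Capital: 0.34 × 5.13 = 1.7442 pp.
Labor input: 0.66 × (-1.52) = -1.0032 pp.
TFP growth = 1.71 − 0.741 = 0.969%.

Total factor productivity growth was 0.97%.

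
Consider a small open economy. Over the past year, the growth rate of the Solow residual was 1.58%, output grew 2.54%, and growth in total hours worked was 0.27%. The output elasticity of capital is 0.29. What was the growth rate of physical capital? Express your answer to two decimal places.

Labor's share = 1 − 0.29 = 0.71.
gY = gA + 0.71×0.27 + 0.29×g.
0.29×g = 2.54 − 1.58 − 0.1917 = 0.7683.
g = 0.7683 / 0.29 = 2.6493%.

2.65%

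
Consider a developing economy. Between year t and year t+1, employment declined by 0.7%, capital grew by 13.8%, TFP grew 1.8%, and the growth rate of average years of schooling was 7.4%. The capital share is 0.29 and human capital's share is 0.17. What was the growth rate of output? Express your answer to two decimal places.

Labor's share = 1 − 0.29 − 0.17 = 0.54.
Capital: 0.29 × 13.8 = 4.002 pp.
Average years of schooling: 0.17 × 7.4 = 1.258 pp.
Employment: 0.54 × (-0.7) = -0.378 pp.
Output growth = 1.8 + 4.882 = 6.682%.

6.68%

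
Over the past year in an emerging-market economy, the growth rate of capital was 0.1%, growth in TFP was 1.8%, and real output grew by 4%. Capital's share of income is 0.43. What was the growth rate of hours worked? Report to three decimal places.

Labor's share = 1 − 0.43 = 0.57.
gY = gA + 0.43×0.1 + 0.57×g.
0.57×g = 4 − 1.8 − 0.043 = 2.157.
g = 2.157 / 0.57 = 3.78421%.

3.784%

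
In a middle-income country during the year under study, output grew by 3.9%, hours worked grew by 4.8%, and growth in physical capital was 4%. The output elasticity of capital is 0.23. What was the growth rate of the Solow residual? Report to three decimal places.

-0.716%

Labor's share = 1 − 0.23 = 0.77.
Physical capital: 0.23 × 4 = 0.92 pp.
Hours worked: 0.77 × 4.8 = 3.696 pp.
TFP growth = 3.9 − 4.616 = -0.716%.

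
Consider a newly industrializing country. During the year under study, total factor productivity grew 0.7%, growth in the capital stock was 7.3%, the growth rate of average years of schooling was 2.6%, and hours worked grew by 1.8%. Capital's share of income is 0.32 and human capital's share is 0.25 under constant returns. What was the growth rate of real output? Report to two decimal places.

4.46%

Labor's share = 1 − 0.32 − 0.25 = 0.43.
The capital stock: 0.32 × 7.3 = 2.336 pp.
Average years of schooling: 0.25 × 2.6 = 0.65 pp.
Hours worked: 0.43 × 1.8 = 0.774 pp.
Output growth = 0.7 + 3.76 = 4.46%.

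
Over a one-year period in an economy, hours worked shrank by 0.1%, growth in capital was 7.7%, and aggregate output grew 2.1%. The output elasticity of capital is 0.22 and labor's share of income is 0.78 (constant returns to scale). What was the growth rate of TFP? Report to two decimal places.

Labor's share = 1 − 0.22 = 0.78.
Capital: 0.22 × 7.7 = 1.694 pp.
Hours worked: 0.78 × (-0.1) = -0.078 pp.
TFP growth = 2.1 − 1.616 = 0.484%.

TFP growth was 0.48%.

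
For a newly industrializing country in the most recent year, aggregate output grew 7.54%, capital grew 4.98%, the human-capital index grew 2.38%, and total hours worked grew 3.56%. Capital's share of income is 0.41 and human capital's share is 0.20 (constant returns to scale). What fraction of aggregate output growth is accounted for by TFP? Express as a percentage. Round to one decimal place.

Labor's share = 1 − 0.41 − 0.2 = 0.39.
Capital: 0.41 × 4.98 = 2.0418 pp.
The human-capital index: 0.2 × 2.38 = 0.476 pp.
Total hours worked: 0.39 × 3.56 = 1.3884 pp.
TFP growth = 7.54 − 3.9062 = 3.6338%.
TFP share of growth = 3.6338 / 7.54 × 100 = 48.194%.

48.2%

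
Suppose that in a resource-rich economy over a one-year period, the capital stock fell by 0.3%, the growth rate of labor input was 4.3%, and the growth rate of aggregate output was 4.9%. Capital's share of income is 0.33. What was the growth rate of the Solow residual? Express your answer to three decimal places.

Labor's share = 1 − 0.33 = 0.67.
The capital stock: 0.33 × (-0.3) = -0.099 pp.
Labor input: 0.67 × 4.3 = 2.881 pp.
TFP growth = 4.9 − 2.782 = 2.118%.

2.118%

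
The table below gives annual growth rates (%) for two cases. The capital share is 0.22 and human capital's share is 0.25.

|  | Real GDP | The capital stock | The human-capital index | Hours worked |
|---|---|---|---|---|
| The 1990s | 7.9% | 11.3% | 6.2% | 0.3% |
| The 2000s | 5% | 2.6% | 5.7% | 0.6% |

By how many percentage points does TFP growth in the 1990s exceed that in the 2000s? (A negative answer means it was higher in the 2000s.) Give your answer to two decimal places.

1.02 percentage points

Labor's share = 1 − 0.22 − 0.25 = 0.53.
The 1990s: TFP = 7.9 − 2.486 − 1.55 − 0.159 = 3.705%.
The 2000s: TFP = 5 − 0.572 − 1.425 − 0.318 = 2.685%.
Difference = 3.705 − (2.685) = 1.02 pp.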